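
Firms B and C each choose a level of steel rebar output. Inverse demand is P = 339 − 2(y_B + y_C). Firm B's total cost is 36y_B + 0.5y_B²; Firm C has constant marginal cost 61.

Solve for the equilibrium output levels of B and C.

41, 49

Firm B's profit: π = y_B(339 − 2(y_B + y_C)) − 36y_B − 0.5y_B².
∂π/∂y_B = 303 − 5y_B − 2y_C = 0, so y_B = 60.6 − 0.4y_C.
For C: ∂π/∂y_C = 278 − 4y_C − 2y_B = 0 ⇒ y_C = 69.5 − 0.5y_B.
Plugging y_C into B's best response: y_B = 60.6 − 0.4(69.5 − 0.5y_B) ⇒ 0.8y_B = 32.8, so y_B = 41.
Then y_C = 69.5 − 0.5·41 = 49.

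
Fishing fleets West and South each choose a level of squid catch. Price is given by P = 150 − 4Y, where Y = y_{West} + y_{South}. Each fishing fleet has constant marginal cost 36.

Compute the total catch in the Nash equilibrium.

Fishing fleet West's profit: π = y_{West}(150 − 4(y_{West} + y_{South})) − 36y_{West}.
∂π/∂y_{West} = 114 − 8y_{West} − 4y_{South} = 0, so y_{West} = 14.25 − 0.5y_{South}.
By symmetry y_{South} = y_{West}; substituting into the reaction function, 1.5y_{West} = 14.25 and y_{West} = 9.5.
Total catch: 9.5 + 9.5 = 19.

19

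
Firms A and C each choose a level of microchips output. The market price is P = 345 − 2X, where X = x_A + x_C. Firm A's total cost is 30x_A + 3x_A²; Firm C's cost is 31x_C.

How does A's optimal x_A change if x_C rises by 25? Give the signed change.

-5

Firm A's profit: π = x_A(345 − 2(x_A + x_C)) − 30x_A − 3x_A².
∂π/∂x_A = 315 − 10x_A − 2x_C = 0, so x_A = 31.5 − 0.2x_C.
The reaction-function slope is −0.2, so a 25-unit rise in x_C moves x_A by −0.2 × 25 = −5. A's best response falls — the actions are strategic substitutes.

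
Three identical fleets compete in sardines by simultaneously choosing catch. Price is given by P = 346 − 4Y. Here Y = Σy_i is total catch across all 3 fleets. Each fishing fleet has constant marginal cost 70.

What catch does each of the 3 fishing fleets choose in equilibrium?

A representative fishing fleet's profit is π_i = y_i(346 − 4Y) − 70y_i, with Y = y_i + Σ_{j≠i} y_j.
First-order condition: 276 − 8y_i − 4Σ_{j≠i} y_j = 0.
Imposing symmetry (y_j = y for all j) turns Σ_{j≠i} y_j into 2y, so 276 = 16y and y = 17.25.

17.25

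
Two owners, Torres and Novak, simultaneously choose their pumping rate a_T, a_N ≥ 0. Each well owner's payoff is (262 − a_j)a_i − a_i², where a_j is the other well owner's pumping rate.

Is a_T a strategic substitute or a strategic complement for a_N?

strategic substitutes

Torres's payoff is (262 − a_N)a_T − a_T².
∂π/∂a_T = 262 − a_N − 2a_T = 0, so a_T = 131 − 0.5a_N.
The best-response slope da_T/da_N = −0.5 < 0: the reaction function is downward-sloping, so the choices are strategic substitutes.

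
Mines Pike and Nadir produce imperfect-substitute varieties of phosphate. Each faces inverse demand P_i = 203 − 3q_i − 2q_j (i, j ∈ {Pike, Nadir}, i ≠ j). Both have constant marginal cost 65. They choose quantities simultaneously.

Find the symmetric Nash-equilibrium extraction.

17.25

Mine Pike's profit: π = q_{Pike}(203 − 3q_{Pike} − 2q_{Nadir}) − 65q_{Pike}.
∂π/∂q_{Pike} = 138 − 6q_{Pike} − 2q_{Nadir} = 0 ⇒ q_{Pike} = 23 − (1/3)q_{Nadir}.
By symmetry q_{Nadir} = q_{Pike}; substituting into the reaction function, (4/3)q_{Pike} = 23 and q_{Pike} = 17.25.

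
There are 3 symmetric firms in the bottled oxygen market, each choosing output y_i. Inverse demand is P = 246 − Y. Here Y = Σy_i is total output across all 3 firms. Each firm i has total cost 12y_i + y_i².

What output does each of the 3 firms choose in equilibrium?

A representative firm's profit is π_i = y_i(246 − Y) − 12y_i − y_i², with Y = y_i + Σ_{j≠i} y_j.
First-order condition: 234 − 4y_i − Σ_{j≠i} y_j = 0.
With identical firms, set every y_j = y: then 234 − 4y − 2y = 0, i.e. y = 234/6 = 39.

39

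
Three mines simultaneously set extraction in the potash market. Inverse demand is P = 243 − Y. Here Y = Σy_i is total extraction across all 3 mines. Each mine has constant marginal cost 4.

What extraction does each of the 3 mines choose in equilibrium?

59.75

A representative mine's profit is π_i = y_i(243 − Y) − 4y_i, with Y = y_i + Σ_{j≠i} y_j.
First-order condition: 239 − 2y_i − Σ_{j≠i} y_j = 0.
In a symmetric equilibrium every mine chooses the same y, so Σ_{j≠i} y_j = 2y. The condition becomes 239 − 4y = 0, giving y = 239/4 = 59.75.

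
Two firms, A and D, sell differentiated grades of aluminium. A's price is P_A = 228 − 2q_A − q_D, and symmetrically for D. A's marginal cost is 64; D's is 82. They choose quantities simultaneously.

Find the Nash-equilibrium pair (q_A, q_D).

34, 28

Firm A's profit: π = q_A(228 − 2q_A − q_D) − 64q_A.
∂π/∂q_A = 164 − 4q_A − q_D = 0 ⇒ q_A = 41 − 0.25q_D.
Similarly q_D = 36.5 − 0.25q_A.
Solving the two reaction functions simultaneously: (1 − (−0.25)(−0.25))q_A = 41 − 0.25·36.5, so 0.9375q_A = 31.875 and q_A = 34.
Then q_D = 36.5 − 0.25·34 = 28.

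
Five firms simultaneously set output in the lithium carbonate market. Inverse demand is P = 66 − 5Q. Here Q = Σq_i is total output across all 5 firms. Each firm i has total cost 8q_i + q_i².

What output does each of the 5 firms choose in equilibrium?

A representative firm's profit is π_i = q_i(66 − 5Q) − 8q_i − q_i², with Q = q_i + Σ_{j≠i} q_j.
First-order condition: 58 − 12q_i − 5Σ_{j≠i} q_j = 0.
With identical firms, set every q_j = q: then 58 − 12q − 20q = 0, i.e. q = 58/32 = 1.8125.

1.8125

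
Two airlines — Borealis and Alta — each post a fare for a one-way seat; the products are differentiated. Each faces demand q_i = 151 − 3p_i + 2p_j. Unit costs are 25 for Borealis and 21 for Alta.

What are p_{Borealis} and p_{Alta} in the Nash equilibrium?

Borealis's profit: π = (p_{Borealis} − 25)(151 − 3p_{Borealis} + 2p_{Alta}).
∂π/∂p_{Borealis} = 226 − 6p_{Borealis} + 2p_{Alta} = 0 ⇒ p_{Borealis} = 113/3 + (1/3)p_{Alta}.
Similarly p_{Alta} = 107/3 + (1/3)p_{Borealis}.
Substituting the second reaction function into the first: p_{Borealis} = 113/3 + (1/3)(107/3 + (1/3)p_{Borealis}), which gives (8/9)p_{Borealis} = 446/9 ⇒ p_{Borealis} = 55.75.
Then p_{Alta} = 107/3 + (1/3)·55.75 = 54.25.

55.75, 54.25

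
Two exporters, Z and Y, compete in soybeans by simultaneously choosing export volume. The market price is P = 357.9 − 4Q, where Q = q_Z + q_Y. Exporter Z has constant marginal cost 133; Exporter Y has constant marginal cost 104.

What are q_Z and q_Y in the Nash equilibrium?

16.325, 23.575

Exporter Z's profit: π = q_Z(357.9 − 4(q_Z + q_Y)) − 133q_Z.
∂π/∂q_Z = 224.9 − 8q_Z − 4q_Y = 0, so q_Z = 28.1125 − 0.5q_Y.
By the same steps for Y: q_Y = 31.7375 − 0.5q_Z.
Substituting the second reaction function into the first: q_Z = 28.1125 − 0.5(31.7375 − 0.5q_Z), which gives 0.75q_Z = 1959/160 ⇒ q_Z = 16.325.
Then q_Y = 31.7375 − 0.5·16.325 = 23.575.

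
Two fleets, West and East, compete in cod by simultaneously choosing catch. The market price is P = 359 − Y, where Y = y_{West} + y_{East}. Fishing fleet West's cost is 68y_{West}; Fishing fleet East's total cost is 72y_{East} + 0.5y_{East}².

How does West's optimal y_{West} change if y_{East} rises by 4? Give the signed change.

-2

Fishing fleet West's profit: π = y_{West}(359 − (y_{West} + y_{East})) − 68y_{West}.
∂π/∂y_{West} = 291 − 2y_{West} − y_{East} = 0, so y_{West} = 145.5 − 0.5y_{East}.
The reaction-function slope is −0.5, so a 4-unit rise in y_{East} moves y_{West} by −0.5 × 4 = −2. West's best response falls — the actions are strategic substitutes.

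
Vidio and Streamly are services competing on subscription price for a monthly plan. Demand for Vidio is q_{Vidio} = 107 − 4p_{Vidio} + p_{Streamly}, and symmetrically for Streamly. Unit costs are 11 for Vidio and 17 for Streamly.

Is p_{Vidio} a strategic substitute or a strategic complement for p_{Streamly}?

strategic complements

Vidio's profit: π = (p_{Vidio} − 11)(107 − 4p_{Vidio} + p_{Streamly}).
∂π/∂p_{Vidio} = 151 − 8p_{Vidio} + p_{Streamly} = 0 ⇒ p_{Vidio} = 18.875 + 0.125p_{Streamly}.
The best-response slope dp_{Vidio}/dp_{Streamly} = 0.125 > 0: the reaction function is upward-sloping, so the choices are strategic complements.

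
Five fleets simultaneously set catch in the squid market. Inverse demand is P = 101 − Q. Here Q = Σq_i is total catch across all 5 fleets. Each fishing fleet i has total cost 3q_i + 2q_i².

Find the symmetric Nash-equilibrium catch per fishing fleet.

A representative fishing fleet's profit is π_i = q_i(101 − Q) − 3q_i − 2q_i², with Q = q_i + Σ_{j≠i} q_j.
First-order condition: 98 − 6q_i − Σ_{j≠i} q_j = 0.
Imposing symmetry (q_j = q for all j) turns Σ_{j≠i} q_j into 4q, so 98 = 10q and q = 9.8.

9.8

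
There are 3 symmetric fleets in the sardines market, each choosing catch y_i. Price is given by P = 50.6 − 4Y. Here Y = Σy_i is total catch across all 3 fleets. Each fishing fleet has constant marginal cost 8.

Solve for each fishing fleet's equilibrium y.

A representative fishing fleet's profit is π_i = y_i(50.6 − 4Y) − 8y_i, with Y = y_i + Σ_{j≠i} y_j.
First-order condition: 42.6 − 8y_i − 4Σ_{j≠i} y_j = 0.
With identical fishing fleets, set every y_j = y: then 42.6 − 8y − 8y = 0, i.e. y = 42.6/16 = 2.6625.

2.6625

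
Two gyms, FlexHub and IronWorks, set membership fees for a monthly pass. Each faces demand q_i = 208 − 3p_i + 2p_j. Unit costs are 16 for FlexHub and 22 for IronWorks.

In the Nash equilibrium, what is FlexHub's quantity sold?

147.375

FlexHub's profit: π = (p_{FlexHub} − 16)(208 − 3p_{FlexHub} + 2p_{IronWorks}).
∂π/∂p_{FlexHub} = 256 − 6p_{FlexHub} + 2p_{IronWorks} = 0 ⇒ p_{FlexHub} = 128/3 + (1/3)p_{IronWorks}.
Similarly p_{IronWorks} = 137/3 + (1/3)p_{FlexHub}.
Solving the two reaction functions simultaneously: (1 − (1/3)(1/3))p_{FlexHub} = 128/3 + (1/3)·(137/3), so (8/9)p_{FlexHub} = 521/9 and p_{FlexHub} = 65.125.
Then p_{IronWorks} = 137/3 + (1/3)·65.125 = 67.375.
q_{FlexHub} = 208 − 3·65.125 + 2·67.375 = 147.375.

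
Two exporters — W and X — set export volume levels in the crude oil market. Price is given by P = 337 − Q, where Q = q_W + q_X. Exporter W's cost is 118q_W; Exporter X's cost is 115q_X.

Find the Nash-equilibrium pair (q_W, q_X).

Exporter W's profit: π = q_W(337 − (q_W + q_X)) − 118q_W.
∂π/∂q_W = 219 − 2q_W − q_X = 0, so q_W = 109.5 − 0.5q_X.
By the same steps for X: q_X = 111 − 0.5q_W.
Plugging q_X into W's best response: q_W = 109.5 − 0.5(111 − 0.5q_W) ⇒ 0.75q_W = 54, so q_W = 72.
Then q_X = 111 − 0.5·72 = 75.

72, 75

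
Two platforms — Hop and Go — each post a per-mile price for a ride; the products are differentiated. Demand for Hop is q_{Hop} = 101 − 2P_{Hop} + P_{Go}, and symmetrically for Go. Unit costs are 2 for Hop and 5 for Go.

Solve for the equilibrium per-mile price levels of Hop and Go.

Hop's profit: π = (P_{Hop} − 2)(101 − 2P_{Hop} + P_{Go}).
∂π/∂P_{Hop} = 105 − 4P_{Hop} + P_{Go} = 0 ⇒ P_{Hop} = 26.25 + 0.25P_{Go}.
Similarly P_{Go} = 27.75 + 0.25P_{Hop}.
Solving the two reaction functions simultaneously: (1 − (0.25)(0.25))P_{Hop} = 26.25 + 0.25·27.75, so 0.9375P_{Hop} = 33.1875 and P_{Hop} = 35.4.
Then P_{Go} = 27.75 + 0.25·35.4 = 36.6.

35.4, 36.6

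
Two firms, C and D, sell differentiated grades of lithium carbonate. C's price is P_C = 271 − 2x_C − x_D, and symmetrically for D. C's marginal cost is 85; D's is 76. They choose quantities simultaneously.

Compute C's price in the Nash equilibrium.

Firm C's profit: π = x_C(271 − 2x_C − x_D) − 85x_C.
∂π/∂x_C = 186 − 4x_C − x_D = 0 ⇒ x_C = 46.5 − 0.25x_D.
Similarly x_D = 48.75 − 0.25x_C.
Solving the two reaction functions simultaneously: (1 − (−0.25)(−0.25))x_C = 46.5 − 0.25·48.75, so 0.9375x_C = 34.3125 and x_C = 36.6.
Then x_D = 48.75 − 0.25·36.6 = 39.6.
P_C = 271 − 2·36.6 − 39.6 = 158.2.

158.2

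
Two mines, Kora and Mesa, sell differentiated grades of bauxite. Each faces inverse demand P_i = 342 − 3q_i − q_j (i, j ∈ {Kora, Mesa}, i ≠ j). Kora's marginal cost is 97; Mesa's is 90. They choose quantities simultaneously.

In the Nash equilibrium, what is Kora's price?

201.4

Mine Kora's profit: π = q_{Kora}(342 − 3q_{Kora} − q_{Mesa}) − 97q_{Kora}.
∂π/∂q_{Kora} = 245 − 6q_{Kora} − q_{Mesa} = 0 ⇒ q_{Kora} = 245/6 − (1/6)q_{Mesa}.
Similarly q_{Mesa} = 42 − (1/6)q_{Kora}.
Solving the two reaction functions simultaneously: (1 − (−1/6)(−1/6))q_{Kora} = 245/6 − (1/6)·42, so (35/36)q_{Kora} = 203/6 and q_{Kora} = 34.8.
Then q_{Mesa} = 42 − (1/6)·34.8 = 36.2.
P_{Kora} = 342 − 3·34.8 − 36.2 = 201.4.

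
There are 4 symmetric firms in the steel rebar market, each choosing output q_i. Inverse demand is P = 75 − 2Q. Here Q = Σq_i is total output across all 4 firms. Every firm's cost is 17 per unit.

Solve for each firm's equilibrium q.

A representative firm's profit is π_i = q_i(75 − 2Q) − 17q_i, with Q = q_i + Σ_{j≠i} q_j.
First-order condition: 58 − 4q_i − 2Σ_{j≠i} q_j = 0.
With identical firms, set every q_j = q: then 58 − 4q − 6q = 0, i.e. q = 58/10 = 5.8.

5.8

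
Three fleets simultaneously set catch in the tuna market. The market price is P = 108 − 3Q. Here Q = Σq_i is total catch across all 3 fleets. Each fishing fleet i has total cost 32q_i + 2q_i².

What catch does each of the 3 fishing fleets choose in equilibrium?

A representative fishing fleet's profit is π_i = q_i(108 − 3Q) − 32q_i − 2q_i², with Q = q_i + Σ_{j≠i} q_j.
First-order condition: 76 − 10q_i − 3Σ_{j≠i} q_j = 0.
With identical fishing fleets, set every q_j = q: then 76 − 10q − 6q = 0, i.e. q = 76/16 = 4.75.

4.75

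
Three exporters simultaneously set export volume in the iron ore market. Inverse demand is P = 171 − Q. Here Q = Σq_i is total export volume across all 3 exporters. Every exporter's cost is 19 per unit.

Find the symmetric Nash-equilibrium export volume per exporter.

A representative exporter's profit is π_i = q_i(171 − Q) − 19q_i, with Q = q_i + Σ_{j≠i} q_j.
First-order condition: 152 − 2q_i − Σ_{j≠i} q_j = 0.
In a symmetric equilibrium every exporter chooses the same q, so Σ_{j≠i} q_j = 2q. The condition becomes 152 − 4q = 0, giving q = 152/4 = 38.

38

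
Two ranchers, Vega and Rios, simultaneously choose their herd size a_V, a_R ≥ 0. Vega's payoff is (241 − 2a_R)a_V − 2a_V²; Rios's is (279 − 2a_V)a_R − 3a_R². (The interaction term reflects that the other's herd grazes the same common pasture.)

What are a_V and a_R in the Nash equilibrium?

44.4, 31.7

Expanding Vega's payoff: 241a_V − 2a_Ra_V − 2a_V².
∂π/∂a_V = 241 − 2a_R − 4a_V = 0, so a_V = 60.25 − 0.5a_R.
Likewise for Rios: a_R = 46.5 − (1/3)a_V.
Plugging a_R into Vega's best response: a_V = 60.25 − 0.5(46.5 − (1/3)a_V) ⇒ (5/6)a_V = 37, so a_V = 44.4.
Then a_R = 46.5 − (1/3)·44.4 = 31.7.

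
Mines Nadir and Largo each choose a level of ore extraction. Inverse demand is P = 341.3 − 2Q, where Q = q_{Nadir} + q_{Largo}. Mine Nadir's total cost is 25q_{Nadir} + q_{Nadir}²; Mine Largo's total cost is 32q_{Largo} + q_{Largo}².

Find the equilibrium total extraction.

Mine Nadir's profit: π = q_{Nadir}(341.3 − 2(q_{Nadir} + q_{Largo})) − 25q_{Nadir} − q_{Nadir}².
∂π/∂q_{Nadir} = 316.3 − 6q_{Nadir} − 2q_{Largo} = 0, so q_{Nadir} = 3163/60 − (1/3)q_{Largo}.
By the same steps for Largo: q_{Largo} = 51.55 − (1/3)q_{Nadir}.
Plugging q_{Largo} into Nadir's best response: q_{Nadir} = 3163/60 − (1/3)(51.55 − (1/3)q_{Nadir}) ⇒ (8/9)q_{Nadir} = 533/15, so q_{Nadir} = 39.975.
Then q_{Largo} = 51.55 − (1/3)·39.975 = 38.225.
Total extraction: 39.975 + 38.225 = 78.2.

78.2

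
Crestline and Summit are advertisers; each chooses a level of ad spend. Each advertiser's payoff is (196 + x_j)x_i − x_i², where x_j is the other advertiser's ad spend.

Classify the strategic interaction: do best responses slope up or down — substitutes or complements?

Crestline's payoff is (196 + x_S)x_C − x_C².
∂π/∂x_C = 196 + x_S − 2x_C = 0, so x_C = 98 + 0.5x_S.
The best-response slope dx_C/dx_S = 0.5 > 0: the reaction function is upward-sloping, so the choices are strategic complements.

strategic complements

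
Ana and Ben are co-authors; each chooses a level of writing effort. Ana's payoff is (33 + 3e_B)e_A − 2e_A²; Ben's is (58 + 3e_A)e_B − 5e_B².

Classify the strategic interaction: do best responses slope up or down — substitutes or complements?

Expanding Ana's payoff: 33e_A + 3e_Be_A − 2e_A².
∂π/∂e_A = 33 + 3e_B − 4e_A = 0, so e_A = 8.25 + 0.75e_B.
The best-response slope de_A/de_B = 0.75 > 0: the reaction function is upward-sloping, so the choices are strategic complements.

strategic complements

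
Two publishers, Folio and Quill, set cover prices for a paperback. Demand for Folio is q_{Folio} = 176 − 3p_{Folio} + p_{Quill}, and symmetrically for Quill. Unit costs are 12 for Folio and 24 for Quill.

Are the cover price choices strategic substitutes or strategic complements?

strategic complements

Folio's profit: π = (p_{Folio} − 12)(176 − 3p_{Folio} + p_{Quill}).
∂π/∂p_{Folio} = 212 − 6p_{Folio} + p_{Quill} = 0 ⇒ p_{Folio} = 106/3 + (1/6)p_{Quill}.
The best-response slope dp_{Folio}/dp_{Quill} = 1/6 > 0: the reaction function is upward-sloping, so the choices are strategic complements.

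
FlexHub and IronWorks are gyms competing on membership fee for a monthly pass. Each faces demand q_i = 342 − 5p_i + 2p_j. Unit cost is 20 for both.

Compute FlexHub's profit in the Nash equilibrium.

6212.8125

FlexHub's profit: π = (p_{FlexHub} − 20)(342 − 5p_{FlexHub} + 2p_{IronWorks}).
∂π/∂p_{FlexHub} = 442 − 10p_{FlexHub} + 2p_{IronWorks} = 0 ⇒ p_{FlexHub} = 44.2 + 0.2p_{IronWorks}.
The game is symmetric, so in equilibrium p_{IronWorks} = p_{FlexHub}: the reaction function gives 0.8p_{FlexHub} = 44.2, hence p_{FlexHub} = 55.25.
q_{FlexHub} = 342 − 5·55.25 + 2·55.25 = 176.25.
Profit = (55.25 − 20)·176.25 = 6212.8125.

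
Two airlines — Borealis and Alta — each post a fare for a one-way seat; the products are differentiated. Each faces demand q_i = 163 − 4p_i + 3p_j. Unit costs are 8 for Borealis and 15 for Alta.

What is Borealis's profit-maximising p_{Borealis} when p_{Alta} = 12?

Borealis's profit: π = (p_{Borealis} − 8)(163 − 4p_{Borealis} + 3p_{Alta}).
∂π/∂p_{Borealis} = 195 − 8p_{Borealis} + 3p_{Alta} = 0 ⇒ p_{Borealis} = 24.375 + 0.375p_{Alta}.
At p_{Alta} = 12: p_{Borealis} = 24.375 + 0.375·12 = 28.875.

28.875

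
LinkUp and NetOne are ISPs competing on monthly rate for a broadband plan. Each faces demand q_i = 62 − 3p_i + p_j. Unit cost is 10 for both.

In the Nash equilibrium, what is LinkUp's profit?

LinkUp's profit: π = (p_{LinkUp} − 10)(62 − 3p_{LinkUp} + p_{NetOne}).
∂π/∂p_{LinkUp} = 92 − 6p_{LinkUp} + p_{NetOne} = 0 ⇒ p_{LinkUp} = 46/3 + (1/6)p_{NetOne}.
By symmetry p_{NetOne} = p_{LinkUp}; substituting into the reaction function, (5/6)p_{LinkUp} = 46/3 and p_{LinkUp} = 18.4.
q_{LinkUp} = 62 − 3·18.4 + 18.4 = 25.2.
Profit = (18.4 − 10)·25.2 = 211.68.

211.68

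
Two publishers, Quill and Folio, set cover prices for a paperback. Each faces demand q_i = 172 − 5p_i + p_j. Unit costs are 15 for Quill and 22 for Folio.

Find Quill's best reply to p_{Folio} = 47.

29.4

Quill's profit: π = (p_{Quill} − 15)(172 − 5p_{Quill} + p_{Folio}).
∂π/∂p_{Quill} = 247 − 10p_{Quill} + p_{Folio} = 0 ⇒ p_{Quill} = 24.7 + 0.1p_{Folio}.
At p_{Folio} = 47: p_{Quill} = 24.7 + 0.1·47 = 29.4.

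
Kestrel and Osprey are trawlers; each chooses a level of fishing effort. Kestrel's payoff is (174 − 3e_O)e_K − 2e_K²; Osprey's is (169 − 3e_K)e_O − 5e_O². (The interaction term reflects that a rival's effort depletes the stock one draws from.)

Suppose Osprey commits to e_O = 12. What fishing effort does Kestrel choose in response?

Expanding Kestrel's payoff: 174e_K − 3e_Oe_K − 2e_K².
∂π/∂e_K = 174 − 3e_O − 4e_K = 0, so e_K = 43.5 − 0.75e_O.
At e_O = 12: e_K = 43.5 − 0.75·12 = 34.5.

34.5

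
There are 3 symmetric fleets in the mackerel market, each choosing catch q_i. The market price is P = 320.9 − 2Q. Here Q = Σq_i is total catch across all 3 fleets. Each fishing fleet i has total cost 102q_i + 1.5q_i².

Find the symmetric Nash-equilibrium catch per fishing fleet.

19.9

A representative fishing fleet's profit is π_i = q_i(320.9 − 2Q) − 102q_i − 1.5q_i², with Q = q_i + Σ_{j≠i} q_j.
First-order condition: 218.9 − 7q_i − 2Σ_{j≠i} q_j = 0.
Imposing symmetry (q_j = q for all j) turns Σ_{j≠i} q_j into 2q, so 218.9 = 11q and q = 19.9.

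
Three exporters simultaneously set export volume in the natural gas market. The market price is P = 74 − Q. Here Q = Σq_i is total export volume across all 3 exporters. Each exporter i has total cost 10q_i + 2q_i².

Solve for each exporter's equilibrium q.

8

A representative exporter's profit is π_i = q_i(74 − Q) − 10q_i − 2q_i², with Q = q_i + Σ_{j≠i} q_j.
First-order condition: 64 − 6q_i − Σ_{j≠i} q_j = 0.
In a symmetric equilibrium every exporter chooses the same q, so Σ_{j≠i} q_j = 2q. The condition becomes 64 − 8q = 0, giving q = 64/8 = 8.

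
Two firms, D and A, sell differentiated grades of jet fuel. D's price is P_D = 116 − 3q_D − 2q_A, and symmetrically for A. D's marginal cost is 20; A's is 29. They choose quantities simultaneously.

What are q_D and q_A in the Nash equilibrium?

12.5625, 10.3125

Firm D's profit: π = q_D(116 − 3q_D − 2q_A) − 20q_D.
∂π/∂q_D = 96 − 6q_D − 2q_A = 0 ⇒ q_D = 16 − (1/3)q_A.
Similarly q_A = 14.5 − (1/3)q_D.
Plugging q_A into D's best response: q_D = 16 − (1/3)(14.5 − (1/3)q_D) ⇒ (8/9)q_D = 67/6, so q_D = 12.5625.
Then q_A = 14.5 − (1/3)·12.5625 = 10.3125.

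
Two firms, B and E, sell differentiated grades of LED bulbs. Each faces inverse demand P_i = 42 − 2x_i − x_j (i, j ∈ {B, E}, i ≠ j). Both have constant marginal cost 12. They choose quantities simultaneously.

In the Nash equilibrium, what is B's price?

24

Firm B's profit: π = x_B(42 − 2x_B − x_E) − 12x_B.
∂π/∂x_B = 30 − 4x_B − x_E = 0 ⇒ x_B = 7.5 − 0.25x_E.
Setting x_B = x_E in the reaction function: x_B = 7.5 − 0.25x_B, so x_B = 7.5 / 1.25 = 6.
P_B = 42 − 2·6 − 6 = 24.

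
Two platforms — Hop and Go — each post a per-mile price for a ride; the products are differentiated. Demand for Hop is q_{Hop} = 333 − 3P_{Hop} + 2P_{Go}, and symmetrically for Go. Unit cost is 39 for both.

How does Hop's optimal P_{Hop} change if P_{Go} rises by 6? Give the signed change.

Hop's profit: π = (P_{Hop} − 39)(333 − 3P_{Hop} + 2P_{Go}).
∂π/∂P_{Hop} = 450 − 6P_{Hop} + 2P_{Go} = 0 ⇒ P_{Hop} = 75 + (1/3)P_{Go}.
The reaction-function slope is 1/3, so a 6-unit rise in P_{Go} moves P_{Hop} by 1/3 × 6 = 2. Hop's best response rises — the actions are strategic complements.

2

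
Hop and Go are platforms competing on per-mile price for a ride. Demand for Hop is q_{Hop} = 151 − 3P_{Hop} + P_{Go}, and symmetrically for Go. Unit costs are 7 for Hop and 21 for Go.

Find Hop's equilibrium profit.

Hop's profit: π = (P_{Hop} − 7)(151 − 3P_{Hop} + P_{Go}).
∂π/∂P_{Hop} = 172 − 6P_{Hop} + P_{Go} = 0 ⇒ P_{Hop} = 86/3 + (1/6)P_{Go}.
Similarly P_{Go} = 107/3 + (1/6)P_{Hop}.
Solving the two reaction functions simultaneously: (1 − (1/6)(1/6))P_{Hop} = 86/3 + (1/6)·(107/3), so (35/36)P_{Hop} = 623/18 and P_{Hop} = 35.6.
Then P_{Go} = 107/3 + (1/6)·35.6 = 41.6.
q_{Hop} = 151 − 3·35.6 + 41.6 = 85.8.
Profit = (35.6 − 7)·85.8 = 2453.88.

2453.88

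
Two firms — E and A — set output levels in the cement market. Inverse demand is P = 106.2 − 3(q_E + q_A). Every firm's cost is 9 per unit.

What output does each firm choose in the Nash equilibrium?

Firm E's profit: π = q_E(106.2 − 3(q_E + q_A)) − 9q_E.
∂π/∂q_E = 97.2 − 6q_E − 3q_A = 0, so q_E = 16.2 − 0.5q_A.
By symmetry q_A = q_E; substituting into the reaction function, 1.5q_E = 16.2 and q_E = 10.8.

10.8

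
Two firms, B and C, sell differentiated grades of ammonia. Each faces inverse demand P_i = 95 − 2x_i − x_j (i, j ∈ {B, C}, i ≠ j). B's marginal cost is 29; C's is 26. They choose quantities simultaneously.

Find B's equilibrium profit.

Firm B's profit: π = x_B(95 − 2x_B − x_C) − 29x_B.
∂π/∂x_B = 66 − 4x_B − x_C = 0 ⇒ x_B = 16.5 − 0.25x_C.
Similarly x_C = 17.25 − 0.25x_B.
Solving the two reaction functions simultaneously: (1 − (−0.25)(−0.25))x_B = 16.5 − 0.25·17.25, so 0.9375x_B = 12.1875 and x_B = 13.
Then x_C = 17.25 − 0.25·13 = 14.
P_B = 95 − 2·13 − 14 = 55.
Profit = (55 − 29)·13 = 338.

338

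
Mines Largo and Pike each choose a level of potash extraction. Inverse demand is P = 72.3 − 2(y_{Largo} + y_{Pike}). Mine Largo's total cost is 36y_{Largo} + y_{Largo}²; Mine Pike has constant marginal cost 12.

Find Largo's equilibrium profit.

Mine Largo's profit: π = y_{Largo}(72.3 − 2(y_{Largo} + y_{Pike})) − 36y_{Largo} − y_{Largo}².
∂π/∂y_{Largo} = 36.3 − 6y_{Largo} − 2y_{Pike} = 0, so y_{Largo} = 6.05 − (1/3)y_{Pike}.
For Pike: ∂π/∂y_{Pike} = 60.3 − 4y_{Pike} − 2y_{Largo} = 0 ⇒ y_{Pike} = 15.075 − 0.5y_{Largo}.
Substituting the second reaction function into the first: y_{Largo} = 6.05 − (1/3)(15.075 − 0.5y_{Largo}), which gives (5/6)y_{Largo} = 1.025 ⇒ y_{Largo} = 1.23.
Then y_{Pike} = 15.075 − 0.5·1.23 = 14.46.
Price P = 72.3 − 2·15.69 = 40.92.
Largo's profit: (40.92 − 36)·1.23 − (1.23)² = 4.5387.

4.5387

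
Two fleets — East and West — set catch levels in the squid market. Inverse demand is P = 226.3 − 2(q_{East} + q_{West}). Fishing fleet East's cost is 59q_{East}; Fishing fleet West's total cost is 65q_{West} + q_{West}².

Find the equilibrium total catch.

Fishing fleet East's profit: π = q_{East}(226.3 − 2(q_{East} + q_{West})) − 59q_{East}.
∂π/∂q_{East} = 167.3 − 4q_{East} − 2q_{West} = 0, so q_{East} = 41.825 − 0.5q_{West}.
For West: ∂π/∂q_{West} = 161.3 − 6q_{West} − 2q_{East} = 0 ⇒ q_{West} = 1613/60 − (1/3)q_{East}.
Solving the two reaction functions simultaneously: (1 − (−0.5)(−1/3))q_{East} = 41.825 − 0.5·(1613/60), so (5/6)q_{East} = 1703/60 and q_{East} = 34.06.
Then q_{West} = 1613/60 − (1/3)·34.06 = 15.53.
Total catch: 34.06 + 15.53 = 49.59.

49.59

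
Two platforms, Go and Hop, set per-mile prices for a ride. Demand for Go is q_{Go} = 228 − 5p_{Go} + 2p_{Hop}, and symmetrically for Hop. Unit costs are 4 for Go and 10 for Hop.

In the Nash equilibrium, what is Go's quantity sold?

138.125

Go's profit: π = (p_{Go} − 4)(228 − 5p_{Go} + 2p_{Hop}).
∂π/∂p_{Go} = 248 − 10p_{Go} + 2p_{Hop} = 0 ⇒ p_{Go} = 24.8 + 0.2p_{Hop}.
Similarly p_{Hop} = 27.8 + 0.2p_{Go}.
Solving the two reaction functions simultaneously: (1 − (0.2)(0.2))p_{Go} = 24.8 + 0.2·27.8, so 0.96p_{Go} = 30.36 and p_{Go} = 31.625.
Then p_{Hop} = 27.8 + 0.2·31.625 = 34.125.
q_{Go} = 228 − 5·31.625 + 2·34.125 = 138.125.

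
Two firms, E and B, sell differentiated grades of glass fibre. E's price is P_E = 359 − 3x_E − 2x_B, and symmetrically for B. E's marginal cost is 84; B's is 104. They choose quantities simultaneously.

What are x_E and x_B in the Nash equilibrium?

Firm E's profit: π = x_E(359 − 3x_E − 2x_B) − 84x_E.
∂π/∂x_E = 275 − 6x_E − 2x_B = 0 ⇒ x_E = 275/6 − (1/3)x_B.
Similarly x_B = 42.5 − (1/3)x_E.
Substituting the second reaction function into the first: x_E = 275/6 − (1/3)(42.5 − (1/3)x_E), which gives (8/9)x_E = 95/3 ⇒ x_E = 35.625.
Then x_B = 42.5 − (1/3)·35.625 = 30.625.

35.625, 30.625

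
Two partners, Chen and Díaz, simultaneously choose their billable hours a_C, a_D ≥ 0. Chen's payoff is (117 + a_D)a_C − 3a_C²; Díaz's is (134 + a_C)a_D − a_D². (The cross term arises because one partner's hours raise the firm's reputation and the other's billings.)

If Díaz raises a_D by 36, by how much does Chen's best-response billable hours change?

Expanding Chen's payoff: 117a_C + a_Da_C − 3a_C².
∂π/∂a_C = 117 + a_D − 6a_C = 0, so a_C = 19.5 + (1/6)a_D.
The reaction-function slope is 1/6, so a 36-unit rise in a_D moves a_C by 1/6 × 36 = 6. Chen's best response rises — the actions are strategic complements.

6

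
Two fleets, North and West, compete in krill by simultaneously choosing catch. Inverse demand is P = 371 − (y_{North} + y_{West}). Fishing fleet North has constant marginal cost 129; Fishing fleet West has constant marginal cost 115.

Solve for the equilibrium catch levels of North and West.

76, 90

Fishing fleet North's profit: π = y_{North}(371 − (y_{North} + y_{West})) − 129y_{North}.
∂π/∂y_{North} = 242 − 2y_{North} − y_{West} = 0, so y_{North} = 121 − 0.5y_{West}.
By the same steps for West: y_{West} = 128 − 0.5y_{North}.
Plugging y_{West} into North's best response: y_{North} = 121 − 0.5(128 − 0.5y_{North}) ⇒ 0.75y_{North} = 57, so y_{North} = 76.
Then y_{West} = 128 − 0.5·76 = 90.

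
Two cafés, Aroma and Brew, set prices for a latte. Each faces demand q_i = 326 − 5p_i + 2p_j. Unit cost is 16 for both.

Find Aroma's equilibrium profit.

Aroma's profit: π = (p_{Aroma} − 16)(326 − 5p_{Aroma} + 2p_{Brew}).
∂π/∂p_{Aroma} = 406 − 10p_{Aroma} + 2p_{Brew} = 0 ⇒ p_{Aroma} = 40.6 + 0.2p_{Brew}.
The game is symmetric, so in equilibrium p_{Brew} = p_{Aroma}: the reaction function gives 0.8p_{Aroma} = 40.6, hence p_{Aroma} = 50.75.
q_{Aroma} = 326 − 5·50.75 + 2·50.75 = 173.75.
Profit = (50.75 − 16)·173.75 = 6037.8125.

6037.8125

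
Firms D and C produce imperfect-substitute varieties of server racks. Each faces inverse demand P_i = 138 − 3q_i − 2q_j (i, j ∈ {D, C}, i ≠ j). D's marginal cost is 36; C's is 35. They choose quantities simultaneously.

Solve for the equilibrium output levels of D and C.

12.6875, 12.9375

Firm D's profit: π = q_D(138 − 3q_D − 2q_C) − 36q_D.
∂π/∂q_D = 102 − 6q_D − 2q_C = 0 ⇒ q_D = 17 − (1/3)q_C.
Similarly q_C = 103/6 − (1/3)q_D.
Substituting the second reaction function into the first: q_D = 17 − (1/3)(103/6 − (1/3)q_D), which gives (8/9)q_D = 203/18 ⇒ q_D = 12.6875.
Then q_C = 103/6 − (1/3)·12.6875 = 12.9375.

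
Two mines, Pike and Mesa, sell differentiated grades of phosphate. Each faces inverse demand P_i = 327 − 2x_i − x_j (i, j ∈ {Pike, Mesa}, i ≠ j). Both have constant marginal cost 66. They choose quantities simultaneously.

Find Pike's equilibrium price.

170.4

Mine Pike's profit: π = x_{Pike}(327 − 2x_{Pike} − x_{Mesa}) − 66x_{Pike}.
∂π/∂x_{Pike} = 261 − 4x_{Pike} − x_{Mesa} = 0 ⇒ x_{Pike} = 65.25 − 0.25x_{Mesa}.
The game is symmetric, so in equilibrium x_{Mesa} = x_{Pike}: the reaction function gives 1.25x_{Pike} = 65.25, hence x_{Pike} = 52.2.
P_{Pike} = 327 − 2·52.2 − 52.2 = 170.4.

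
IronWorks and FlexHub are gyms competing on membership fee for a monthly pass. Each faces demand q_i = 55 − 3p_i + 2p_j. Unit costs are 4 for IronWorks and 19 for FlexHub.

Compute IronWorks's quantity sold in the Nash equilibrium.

IronWorks's profit: π = (p_{IronWorks} − 4)(55 − 3p_{IronWorks} + 2p_{FlexHub}).
∂π/∂p_{IronWorks} = 67 − 6p_{IronWorks} + 2p_{FlexHub} = 0 ⇒ p_{IronWorks} = 67/6 + (1/3)p_{FlexHub}.
Similarly p_{FlexHub} = 56/3 + (1/3)p_{IronWorks}.
Plugging p_{FlexHub} into IronWorks's best response: p_{IronWorks} = 67/6 + (1/3)(56/3 + (1/3)p_{IronWorks}) ⇒ (8/9)p_{IronWorks} = 313/18, so p_{IronWorks} = 19.5625.
Then p_{FlexHub} = 56/3 + (1/3)·19.5625 = 25.1875.
q_{IronWorks} = 55 − 3·19.5625 + 2·25.1875 = 46.6875.

46.6875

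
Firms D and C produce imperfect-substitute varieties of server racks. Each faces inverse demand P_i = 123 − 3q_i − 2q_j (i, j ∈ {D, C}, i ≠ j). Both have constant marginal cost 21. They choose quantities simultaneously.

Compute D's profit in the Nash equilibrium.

Firm D's profit: π = q_D(123 − 3q_D − 2q_C) − 21q_D.
∂π/∂q_D = 102 − 6q_D − 2q_C = 0 ⇒ q_D = 17 − (1/3)q_C.
The game is symmetric, so in equilibrium q_C = q_D: the reaction function gives (4/3)q_D = 17, hence q_D = 12.75.
P_D = 123 − 3·12.75 − 2·12.75 = 59.25.
Profit = (59.25 − 21)·12.75 = 487.6875.

487.6875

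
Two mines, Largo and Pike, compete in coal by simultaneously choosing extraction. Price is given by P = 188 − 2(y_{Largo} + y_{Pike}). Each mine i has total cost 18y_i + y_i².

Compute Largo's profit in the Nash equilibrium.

Mine Largo's profit: π = y_{Largo}(188 − 2(y_{Largo} + y_{Pike})) − 18y_{Largo} − y_{Largo}².
∂π/∂y_{Largo} = 170 − 6y_{Largo} − 2y_{Pike} = 0, so y_{Largo} = 85/3 − (1/3)y_{Pike}.
By symmetry y_{Pike} = y_{Largo}; substituting into the reaction function, (4/3)y_{Largo} = 85/3 and y_{Largo} = 21.25.
Price P = 188 − 2·42.5 = 103.
Largo's profit: (103 − 18)·21.25 − (21.25)² = 1354.6875.

1354.6875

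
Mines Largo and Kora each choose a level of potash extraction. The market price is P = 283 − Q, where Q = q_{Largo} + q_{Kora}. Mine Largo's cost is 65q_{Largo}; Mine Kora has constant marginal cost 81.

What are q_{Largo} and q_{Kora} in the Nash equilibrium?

78, 62

Mine Largo's profit: π = q_{Largo}(283 − (q_{Largo} + q_{Kora})) − 65q_{Largo}.
∂π/∂q_{Largo} = 218 − 2q_{Largo} − q_{Kora} = 0, so q_{Largo} = 109 − 0.5q_{Kora}.
By the same steps for Kora: q_{Kora} = 101 − 0.5q_{Largo}.
Substituting the second reaction function into the first: q_{Largo} = 109 − 0.5(101 − 0.5q_{Largo}), which gives 0.75q_{Largo} = 58.5 ⇒ q_{Largo} = 78.
Then q_{Kora} = 101 − 0.5·78 = 62.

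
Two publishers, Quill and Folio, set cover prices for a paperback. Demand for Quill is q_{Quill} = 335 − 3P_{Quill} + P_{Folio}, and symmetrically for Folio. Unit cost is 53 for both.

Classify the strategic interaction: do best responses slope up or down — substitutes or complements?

Quill's profit: π = (P_{Quill} − 53)(335 − 3P_{Quill} + P_{Folio}).
∂π/∂P_{Quill} = 494 − 6P_{Quill} + P_{Folio} = 0 ⇒ P_{Quill} = 247/3 + (1/6)P_{Folio}.
The best-response slope dP_{Quill}/dP_{Folio} = 1/6 > 0: the reaction function is upward-sloping, so the choices are strategic complements.

strategic complements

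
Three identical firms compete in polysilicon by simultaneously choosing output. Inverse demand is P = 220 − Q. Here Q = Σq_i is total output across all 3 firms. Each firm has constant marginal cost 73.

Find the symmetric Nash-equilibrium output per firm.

A representative firm's profit is π_i = q_i(220 − Q) − 73q_i, with Q = q_i + Σ_{j≠i} q_j.
First-order condition: 147 − 2q_i − Σ_{j≠i} q_j = 0.
In a symmetric equilibrium every firm chooses the same q, so Σ_{j≠i} q_j = 2q. The condition becomes 147 − 4q = 0, giving q = 147/4 = 36.75.

36.75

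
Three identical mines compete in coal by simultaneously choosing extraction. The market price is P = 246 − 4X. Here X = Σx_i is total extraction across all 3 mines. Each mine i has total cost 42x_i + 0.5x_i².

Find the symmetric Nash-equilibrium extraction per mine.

12

A representative mine's profit is π_i = x_i(246 − 4X) − 42x_i − 0.5x_i², with X = x_i + Σ_{j≠i} x_j.
First-order condition: 204 − 9x_i − 4Σ_{j≠i} x_j = 0.
In a symmetric equilibrium every mine chooses the same x, so Σ_{j≠i} x_j = 2x. The condition becomes 204 − 17x = 0, giving x = 204/17 = 12.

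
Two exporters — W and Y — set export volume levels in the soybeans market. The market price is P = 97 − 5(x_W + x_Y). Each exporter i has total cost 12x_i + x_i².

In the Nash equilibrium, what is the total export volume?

10

Exporter W's profit: π = x_W(97 − 5(x_W + x_Y)) − 12x_W − x_W².
∂π/∂x_W = 85 − 12x_W − 5x_Y = 0, so x_W = 85/12 − (5/12)x_Y.
The game is symmetric, so in equilibrium x_Y = x_W: the reaction function gives (17/12)x_W = 85/12, hence x_W = 5.
Total export volume: 5 + 5 = 10.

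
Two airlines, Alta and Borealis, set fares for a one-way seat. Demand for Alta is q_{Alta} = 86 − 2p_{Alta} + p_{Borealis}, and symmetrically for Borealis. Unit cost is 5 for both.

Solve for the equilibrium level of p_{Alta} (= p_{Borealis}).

Alta's profit: π = (p_{Alta} − 5)(86 − 2p_{Alta} + p_{Borealis}).
∂π/∂p_{Alta} = 96 − 4p_{Alta} + p_{Borealis} = 0 ⇒ p_{Alta} = 24 + 0.25p_{Borealis}.
By symmetry p_{Borealis} = p_{Alta}; substituting into the reaction function, 0.75p_{Alta} = 24 and p_{Alta} = 32.

32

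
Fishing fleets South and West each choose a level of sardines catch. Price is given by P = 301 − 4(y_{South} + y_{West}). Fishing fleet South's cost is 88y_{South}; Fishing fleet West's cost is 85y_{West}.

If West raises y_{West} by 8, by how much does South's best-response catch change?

Fishing fleet South's profit: π = y_{South}(301 − 4(y_{South} + y_{West})) − 88y_{South}.
∂π/∂y_{South} = 213 − 8y_{South} − 4y_{West} = 0, so y_{South} = 26.625 − 0.5y_{West}.
The reaction-function slope is −0.5, so an 8-unit rise in y_{West} moves y_{South} by −0.5 × 8 = −4. South's best response falls — the actions are strategic substitutes.

-4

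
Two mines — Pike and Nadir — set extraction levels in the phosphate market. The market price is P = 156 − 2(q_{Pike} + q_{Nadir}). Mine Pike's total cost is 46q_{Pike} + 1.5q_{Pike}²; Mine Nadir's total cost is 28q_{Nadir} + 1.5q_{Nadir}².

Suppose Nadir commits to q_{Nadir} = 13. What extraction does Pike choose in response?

Mine Pike's profit: π = q_{Pike}(156 − 2(q_{Pike} + q_{Nadir})) − 46q_{Pike} − 1.5q_{Pike}².
∂π/∂q_{Pike} = 110 − 7q_{Pike} − 2q_{Nadir} = 0, so q_{Pike} = 110/7 − (2/7)q_{Nadir}.
At q_{Nadir} = 13: q_{Pike} = 110/7 − (2/7)·13 = 12.

12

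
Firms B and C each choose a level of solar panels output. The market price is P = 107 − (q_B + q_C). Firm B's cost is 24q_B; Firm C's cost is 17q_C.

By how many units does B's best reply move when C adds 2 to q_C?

-1

Firm B's profit: π = q_B(107 − (q_B + q_C)) − 24q_B.
∂π/∂q_B = 83 − 2q_B − q_C = 0, so q_B = 41.5 − 0.5q_C.
The reaction-function slope is −0.5, so a 2-unit rise in q_C moves q_B by −0.5 × 2 = −1. B's best response falls — the actions are strategic substitutes.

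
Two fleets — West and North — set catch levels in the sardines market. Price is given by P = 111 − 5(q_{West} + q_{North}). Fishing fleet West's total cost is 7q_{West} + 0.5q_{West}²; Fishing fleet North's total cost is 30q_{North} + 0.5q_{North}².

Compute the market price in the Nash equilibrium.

53.1875

Fishing fleet West's profit: π = q_{West}(111 − 5(q_{West} + q_{North})) − 7q_{West} − 0.5q_{West}².
∂π/∂q_{West} = 104 − 11q_{West} − 5q_{North} = 0, so q_{West} = 104/11 − (5/11)q_{North}.
By the same steps for North: q_{North} = 81/11 − (5/11)q_{West}.
Plugging q_{North} into West's best response: q_{West} = 104/11 − (5/11)(81/11 − (5/11)q_{West}) ⇒ (96/121)q_{West} = 739/121, so q_{West} = 739/96.
Then q_{North} = 81/11 − (5/11)·(739/96) = 371/96.
Equilibrium price: P = 111 − 5·11.5625 = 53.1875.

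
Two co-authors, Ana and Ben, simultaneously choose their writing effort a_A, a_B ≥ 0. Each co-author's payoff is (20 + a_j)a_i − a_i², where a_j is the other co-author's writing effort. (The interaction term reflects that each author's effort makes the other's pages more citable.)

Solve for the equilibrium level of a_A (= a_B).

20

Ana's payoff is (20 + a_B)a_A − a_A².
∂π/∂a_A = 20 + a_B − 2a_A = 0, so a_A = 10 + 0.5a_B.
By symmetry a_B = a_A; substituting into the reaction function, 0.5a_A = 10 and a_A = 20.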